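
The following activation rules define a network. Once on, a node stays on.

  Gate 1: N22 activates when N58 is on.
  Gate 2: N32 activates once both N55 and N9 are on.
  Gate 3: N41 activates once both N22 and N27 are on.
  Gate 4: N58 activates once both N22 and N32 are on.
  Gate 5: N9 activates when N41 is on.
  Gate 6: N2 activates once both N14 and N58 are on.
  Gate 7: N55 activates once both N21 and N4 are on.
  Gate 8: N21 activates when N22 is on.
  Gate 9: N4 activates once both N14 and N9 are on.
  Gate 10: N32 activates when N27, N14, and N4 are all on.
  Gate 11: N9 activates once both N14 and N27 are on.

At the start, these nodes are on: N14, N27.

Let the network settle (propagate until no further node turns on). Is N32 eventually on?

N14 and N27 are on, so N9 activates (Gate 11).
Gate 9: N14 and N9 on → N4 on.
N27, N14, and N4 are on, so N32 activates (Gate 10).

Yes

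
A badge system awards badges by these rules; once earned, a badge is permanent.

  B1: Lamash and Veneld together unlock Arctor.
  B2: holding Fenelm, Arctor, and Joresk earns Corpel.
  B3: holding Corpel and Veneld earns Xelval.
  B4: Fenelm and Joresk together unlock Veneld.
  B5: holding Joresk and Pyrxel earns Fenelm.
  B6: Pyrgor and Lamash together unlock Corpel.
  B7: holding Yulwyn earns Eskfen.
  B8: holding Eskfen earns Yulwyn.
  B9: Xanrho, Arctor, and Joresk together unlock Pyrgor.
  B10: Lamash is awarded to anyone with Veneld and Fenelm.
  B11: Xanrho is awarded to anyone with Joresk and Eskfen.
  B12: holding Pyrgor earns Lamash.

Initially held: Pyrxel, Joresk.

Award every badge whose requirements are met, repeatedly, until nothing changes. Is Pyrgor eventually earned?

Pyrgor would need Xanrho, Arctor, and Joresk (B9), but Xanrho is never earned.

No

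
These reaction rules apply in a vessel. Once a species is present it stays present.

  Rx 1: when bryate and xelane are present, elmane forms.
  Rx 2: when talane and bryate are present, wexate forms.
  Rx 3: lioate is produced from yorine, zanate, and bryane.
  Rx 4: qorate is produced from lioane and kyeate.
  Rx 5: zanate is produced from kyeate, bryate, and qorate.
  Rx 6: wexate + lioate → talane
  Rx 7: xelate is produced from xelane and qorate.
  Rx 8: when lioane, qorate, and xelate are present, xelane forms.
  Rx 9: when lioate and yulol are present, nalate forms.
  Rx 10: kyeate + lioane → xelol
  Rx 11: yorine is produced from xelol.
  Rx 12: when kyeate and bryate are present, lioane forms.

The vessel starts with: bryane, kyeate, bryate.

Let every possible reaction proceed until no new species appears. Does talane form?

No

talane would need wexate and lioate (Rx 6), but wexate never forms.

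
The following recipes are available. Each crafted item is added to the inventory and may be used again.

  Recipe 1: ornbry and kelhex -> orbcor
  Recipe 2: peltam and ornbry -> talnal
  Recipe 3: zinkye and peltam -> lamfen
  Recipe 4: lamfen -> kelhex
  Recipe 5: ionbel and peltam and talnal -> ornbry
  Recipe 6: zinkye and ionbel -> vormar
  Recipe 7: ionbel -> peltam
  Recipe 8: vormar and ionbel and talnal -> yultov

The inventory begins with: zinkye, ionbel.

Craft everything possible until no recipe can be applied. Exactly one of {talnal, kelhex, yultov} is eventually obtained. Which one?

Using Recipe 7, ionbel makes peltam.
zinkye and peltam -> lamfen (Recipe 3).
Using Recipe 4, lamfen makes kelhex.
yultov would need vormar, ionbel, and talnal (Recipe 8), but talnal is never obtained. talnal would need peltam and ornbry (Recipe 2), but ornbry is never obtained.

kelhex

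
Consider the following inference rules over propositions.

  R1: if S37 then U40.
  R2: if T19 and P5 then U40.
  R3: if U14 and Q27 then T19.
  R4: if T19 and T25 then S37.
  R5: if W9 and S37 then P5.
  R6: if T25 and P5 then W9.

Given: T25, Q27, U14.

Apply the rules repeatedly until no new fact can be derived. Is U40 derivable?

Yes

U14 and Q27 hold, so T19 follows (R3).
T19 and T25 hold, so S37 follows (R4).
S37 holds, so U40 follows (R1).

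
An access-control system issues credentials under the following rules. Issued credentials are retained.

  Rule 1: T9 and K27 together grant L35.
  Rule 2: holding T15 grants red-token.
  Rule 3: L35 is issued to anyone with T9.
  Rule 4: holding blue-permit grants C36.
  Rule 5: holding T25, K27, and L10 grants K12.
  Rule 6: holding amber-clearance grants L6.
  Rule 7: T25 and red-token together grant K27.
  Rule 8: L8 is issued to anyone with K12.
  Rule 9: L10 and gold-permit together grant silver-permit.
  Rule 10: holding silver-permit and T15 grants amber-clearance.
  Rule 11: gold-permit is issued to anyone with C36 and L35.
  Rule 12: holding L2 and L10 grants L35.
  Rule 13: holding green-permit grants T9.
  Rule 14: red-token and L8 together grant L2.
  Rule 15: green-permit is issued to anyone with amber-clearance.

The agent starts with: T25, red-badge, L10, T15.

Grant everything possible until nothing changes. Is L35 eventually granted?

Holding T15 grants red-token (Rule 2).
Holding T25 and red-token grants K27 (Rule 7).
Holding T25, K27, and L10 grants K12 (Rule 5).
Holding K12 grants L8 (Rule 8).
Holding red-token and L8 grants L2 (Rule 14).
Holding L2 and L10 grants L35 (Rule 12).

Yes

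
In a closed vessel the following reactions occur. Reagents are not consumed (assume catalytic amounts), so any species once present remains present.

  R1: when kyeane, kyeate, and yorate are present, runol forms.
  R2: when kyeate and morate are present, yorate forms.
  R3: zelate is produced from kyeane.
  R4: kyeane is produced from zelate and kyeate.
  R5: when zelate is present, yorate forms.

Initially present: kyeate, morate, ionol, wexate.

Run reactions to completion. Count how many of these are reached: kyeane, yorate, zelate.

kyeate and morate present → yorate forms (R2).
kyeane would need zelate and kyeate (R4), but zelate never forms.
yorate: reached.
zelate would need kyeane (R3), but kyeane never forms.
Reached: yorate — 1 of the 3.

1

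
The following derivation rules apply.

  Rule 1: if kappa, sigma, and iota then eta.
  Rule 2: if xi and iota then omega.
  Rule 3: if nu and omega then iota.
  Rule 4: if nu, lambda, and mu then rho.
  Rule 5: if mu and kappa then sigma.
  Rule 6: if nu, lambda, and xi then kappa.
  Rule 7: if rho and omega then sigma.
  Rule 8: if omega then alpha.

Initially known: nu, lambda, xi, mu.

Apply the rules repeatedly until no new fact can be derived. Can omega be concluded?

omega would need xi and iota (Rule 2), but iota is never established.

No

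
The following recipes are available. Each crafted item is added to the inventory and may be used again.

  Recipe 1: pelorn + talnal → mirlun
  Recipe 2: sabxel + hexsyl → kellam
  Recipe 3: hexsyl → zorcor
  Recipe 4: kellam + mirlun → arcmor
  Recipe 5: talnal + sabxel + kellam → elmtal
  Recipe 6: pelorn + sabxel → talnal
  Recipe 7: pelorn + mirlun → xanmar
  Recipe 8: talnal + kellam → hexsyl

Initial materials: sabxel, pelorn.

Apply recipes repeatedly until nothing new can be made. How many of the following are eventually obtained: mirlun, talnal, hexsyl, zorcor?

pelorn + sabxel → talnal (Recipe 6).
pelorn + talnal → mirlun (Recipe 1).
mirlun: reached.
talnal: reached.
hexsyl would need talnal and kellam (Recipe 8), but kellam is never obtained.
zorcor would need hexsyl (Recipe 3), but hexsyl is never obtained.
Reached: mirlun and talnal — 2 of the 4.

2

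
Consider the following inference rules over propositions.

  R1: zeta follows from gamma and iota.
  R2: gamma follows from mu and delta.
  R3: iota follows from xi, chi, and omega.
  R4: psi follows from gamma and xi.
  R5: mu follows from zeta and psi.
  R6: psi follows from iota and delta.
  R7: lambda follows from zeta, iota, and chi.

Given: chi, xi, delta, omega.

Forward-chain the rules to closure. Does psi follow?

From xi, chi, and omega, R3 gives iota.
iota and delta hold, so psi follows (R6).

Yes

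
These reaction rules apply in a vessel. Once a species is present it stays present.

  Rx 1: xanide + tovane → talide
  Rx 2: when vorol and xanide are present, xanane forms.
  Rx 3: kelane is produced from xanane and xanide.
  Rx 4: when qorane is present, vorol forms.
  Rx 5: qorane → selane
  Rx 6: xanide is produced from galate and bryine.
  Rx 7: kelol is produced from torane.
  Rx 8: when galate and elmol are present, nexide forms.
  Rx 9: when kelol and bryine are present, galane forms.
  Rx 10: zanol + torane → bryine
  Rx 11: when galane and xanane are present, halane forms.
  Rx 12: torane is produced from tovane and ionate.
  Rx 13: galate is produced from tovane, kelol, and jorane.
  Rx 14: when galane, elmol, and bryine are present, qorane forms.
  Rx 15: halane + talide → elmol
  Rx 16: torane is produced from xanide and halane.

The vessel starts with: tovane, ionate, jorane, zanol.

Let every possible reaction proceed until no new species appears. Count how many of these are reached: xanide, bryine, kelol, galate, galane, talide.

tovane and ionate present → torane forms (Rx 12).
torane present → kelol forms (Rx 7).
zanol and torane present → bryine forms (Rx 10).
tovane, kelol, and jorane present → galate forms (Rx 13).
kelol and bryine present → galane forms (Rx 9).
galate and bryine present → xanide forms (Rx 6).
xanide and tovane present → talide forms (Rx 1).
xanide: reached.
bryine: reached.
kelol: reached.
galate: reached.
galane: reached.
talide: reached.
All 6 are reached.

6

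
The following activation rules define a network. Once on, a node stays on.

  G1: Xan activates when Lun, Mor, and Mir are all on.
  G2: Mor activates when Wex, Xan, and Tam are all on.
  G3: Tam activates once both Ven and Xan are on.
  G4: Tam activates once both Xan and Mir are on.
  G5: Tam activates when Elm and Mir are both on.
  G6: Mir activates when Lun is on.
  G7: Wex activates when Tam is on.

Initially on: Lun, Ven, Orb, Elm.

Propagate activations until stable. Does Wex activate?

Yes

G6: Lun on → Mir on.
G5: Elm and Mir on → Tam on.
Tam is on, so Wex activates (G7).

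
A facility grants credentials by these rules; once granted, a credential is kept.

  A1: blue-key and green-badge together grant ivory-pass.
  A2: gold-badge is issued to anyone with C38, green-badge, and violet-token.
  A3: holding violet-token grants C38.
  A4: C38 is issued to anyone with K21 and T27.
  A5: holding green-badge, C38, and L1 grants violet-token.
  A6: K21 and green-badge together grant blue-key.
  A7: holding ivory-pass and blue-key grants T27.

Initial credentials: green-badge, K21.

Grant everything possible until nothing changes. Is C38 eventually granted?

Yes

Holding K21 and green-badge grants blue-key (A6).
Holding blue-key and green-badge grants ivory-pass (A1).
Holding ivory-pass and blue-key grants T27 (A7).
Holding K21 and T27 grants C38 (A4).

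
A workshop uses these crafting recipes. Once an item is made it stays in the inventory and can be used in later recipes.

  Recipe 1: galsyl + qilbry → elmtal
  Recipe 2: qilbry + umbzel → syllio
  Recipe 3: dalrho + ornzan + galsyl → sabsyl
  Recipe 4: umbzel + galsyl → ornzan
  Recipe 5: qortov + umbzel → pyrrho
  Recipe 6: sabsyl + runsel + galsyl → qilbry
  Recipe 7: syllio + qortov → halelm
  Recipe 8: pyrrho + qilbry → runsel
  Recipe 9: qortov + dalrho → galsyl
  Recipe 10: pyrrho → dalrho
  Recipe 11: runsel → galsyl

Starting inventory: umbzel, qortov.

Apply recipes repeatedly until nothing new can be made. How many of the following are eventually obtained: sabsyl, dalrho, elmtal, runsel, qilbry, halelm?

2

qortov + umbzel → pyrrho (Recipe 5).
Using Recipe 10, pyrrho makes dalrho.
qortov + dalrho → galsyl (Recipe 9).
Using Recipe 4, umbzel and galsyl make ornzan.
Using Recipe 3, dalrho, ornzan, and galsyl make sabsyl.
sabsyl: reached.
dalrho: reached.
elmtal would need galsyl and qilbry (Recipe 1), but qilbry is never obtained.
runsel would need pyrrho and qilbry (Recipe 8), but qilbry is never obtained.
qilbry would need sabsyl, runsel, and galsyl (Recipe 6), but runsel is never obtained.
halelm would need syllio and qortov (Recipe 7), but syllio is never obtained.
Reached: sabsyl and dalrho — 2 of the 6.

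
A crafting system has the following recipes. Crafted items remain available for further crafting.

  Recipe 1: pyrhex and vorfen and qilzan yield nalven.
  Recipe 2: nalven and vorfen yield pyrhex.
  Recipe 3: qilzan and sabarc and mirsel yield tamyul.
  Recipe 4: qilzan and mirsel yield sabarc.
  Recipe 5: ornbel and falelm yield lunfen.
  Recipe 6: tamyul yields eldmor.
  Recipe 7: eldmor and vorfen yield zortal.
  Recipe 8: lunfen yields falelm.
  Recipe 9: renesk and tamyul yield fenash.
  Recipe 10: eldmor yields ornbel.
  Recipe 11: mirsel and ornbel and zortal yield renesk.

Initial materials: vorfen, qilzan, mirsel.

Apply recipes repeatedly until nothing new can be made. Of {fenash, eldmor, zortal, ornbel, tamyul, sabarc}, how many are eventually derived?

Using Recipe 4, qilzan and mirsel make sabarc.
qilzan and sabarc and mirsel → tamyul (Recipe 3).
Using Recipe 6, tamyul makes eldmor.
Using Recipe 7, eldmor and vorfen make zortal.
eldmor → ornbel (Recipe 10).
Using Recipe 11, mirsel, ornbel, and zortal make renesk.
Using Recipe 9, renesk and tamyul make fenash.
fenash: reached.
eldmor: reached.
zortal: reached.
ornbel: reached.
tamyul: reached.
sabarc: reached.
All 6 are reached.

6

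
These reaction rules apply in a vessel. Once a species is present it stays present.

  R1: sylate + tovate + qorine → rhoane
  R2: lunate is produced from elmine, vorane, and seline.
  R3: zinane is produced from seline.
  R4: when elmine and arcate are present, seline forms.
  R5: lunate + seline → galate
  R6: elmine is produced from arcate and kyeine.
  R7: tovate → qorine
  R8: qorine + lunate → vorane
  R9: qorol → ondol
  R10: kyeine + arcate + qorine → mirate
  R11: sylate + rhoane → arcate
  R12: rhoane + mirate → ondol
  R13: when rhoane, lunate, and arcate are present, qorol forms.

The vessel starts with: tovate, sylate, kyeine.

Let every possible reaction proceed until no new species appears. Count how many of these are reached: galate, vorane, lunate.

0

galate would need lunate and seline (R5), but lunate never forms.
vorane would need qorine and lunate (R8), but lunate never forms.
lunate would need elmine, vorane, and seline (R2), but vorane never forms.
None of the 3 are reached.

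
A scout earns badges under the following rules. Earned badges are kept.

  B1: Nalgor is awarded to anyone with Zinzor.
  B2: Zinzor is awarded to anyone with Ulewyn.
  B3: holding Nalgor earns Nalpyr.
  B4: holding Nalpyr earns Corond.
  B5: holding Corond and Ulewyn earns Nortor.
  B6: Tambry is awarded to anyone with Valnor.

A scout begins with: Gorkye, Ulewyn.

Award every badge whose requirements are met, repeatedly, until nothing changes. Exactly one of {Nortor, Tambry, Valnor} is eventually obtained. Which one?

With Ulewyn, Zinzor is earned (B2).
With Zinzor, Nalgor is earned (B1).
With Nalgor, Nalpyr is earned (B3).
With Nalpyr, Corond is earned (B4).
With Corond and Ulewyn, Nortor is earned (B5).
No rule produces Valnor, and it is not given. Tambry would need Valnor (B6), but Valnor is never earned.

Nortor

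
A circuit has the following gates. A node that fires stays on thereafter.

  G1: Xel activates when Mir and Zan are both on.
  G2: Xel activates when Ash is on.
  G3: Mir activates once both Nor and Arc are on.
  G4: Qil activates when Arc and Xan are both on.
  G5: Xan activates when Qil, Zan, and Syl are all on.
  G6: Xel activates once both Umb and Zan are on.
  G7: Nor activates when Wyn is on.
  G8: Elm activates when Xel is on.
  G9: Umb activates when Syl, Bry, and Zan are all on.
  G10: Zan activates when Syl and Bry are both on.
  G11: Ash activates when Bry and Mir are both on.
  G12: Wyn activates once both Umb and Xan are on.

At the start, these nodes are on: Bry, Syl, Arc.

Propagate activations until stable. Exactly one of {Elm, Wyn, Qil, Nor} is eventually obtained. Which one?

Elm

Syl and Bry are on, so Zan activates (G10).
G9: Syl, Bry, and Zan on → Umb on.
Umb and Zan are on, so Xel activates (G6).
G8: Xel on → Elm on.
Wyn would need Umb and Xan (G12), but Xan never turns on. Qil would need Arc and Xan (G4), but Xan never turns on. Nor would need Wyn (G7), but Wyn never turns on.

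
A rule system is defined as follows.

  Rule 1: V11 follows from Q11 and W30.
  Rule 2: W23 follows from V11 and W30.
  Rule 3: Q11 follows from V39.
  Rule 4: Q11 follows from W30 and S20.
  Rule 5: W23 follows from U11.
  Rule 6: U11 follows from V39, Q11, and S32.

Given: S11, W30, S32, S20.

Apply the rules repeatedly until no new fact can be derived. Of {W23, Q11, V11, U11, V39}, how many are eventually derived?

3

W30 and S20 hold, so Q11 follows (Rule 4).
Q11 and W30 hold, so V11 follows (Rule 1).
V11 and W30 hold, so W23 follows (Rule 2).
W23: reached.
Q11: reached.
V11: reached.
U11 would need V39, Q11, and S32 (Rule 6), but V39 is never established.
No rule produces V39, and it is not given.
Reached: W23, Q11, and V11 — 3 of the 5.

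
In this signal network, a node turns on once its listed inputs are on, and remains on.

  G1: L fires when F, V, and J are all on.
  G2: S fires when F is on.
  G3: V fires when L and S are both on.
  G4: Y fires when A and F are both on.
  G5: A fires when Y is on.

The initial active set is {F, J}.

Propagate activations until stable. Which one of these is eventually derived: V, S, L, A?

S

G2: F on → S on.
L would need F, V, and J (G1), but V never turns on. A would need Y (G5), but Y never turns on. V would need L and S (G3), but L never turns on.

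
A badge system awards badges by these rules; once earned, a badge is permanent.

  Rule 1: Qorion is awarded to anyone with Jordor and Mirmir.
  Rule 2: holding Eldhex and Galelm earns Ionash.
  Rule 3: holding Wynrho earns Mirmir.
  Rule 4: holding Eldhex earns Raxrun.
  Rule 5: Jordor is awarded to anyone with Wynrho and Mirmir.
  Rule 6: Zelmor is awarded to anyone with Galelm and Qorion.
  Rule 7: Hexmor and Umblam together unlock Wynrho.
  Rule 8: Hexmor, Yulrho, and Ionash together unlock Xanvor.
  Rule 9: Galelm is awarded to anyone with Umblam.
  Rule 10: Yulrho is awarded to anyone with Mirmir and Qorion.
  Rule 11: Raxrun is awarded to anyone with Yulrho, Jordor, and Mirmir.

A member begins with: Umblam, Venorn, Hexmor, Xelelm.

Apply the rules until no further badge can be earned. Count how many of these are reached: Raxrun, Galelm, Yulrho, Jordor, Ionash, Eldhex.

4

With Hexmor and Umblam, Wynrho is earned (Rule 7).
With Umblam, Galelm is earned (Rule 9).
With Wynrho, Mirmir is earned (Rule 3).
With Wynrho and Mirmir, Jordor is earned (Rule 5).
With Jordor and Mirmir, Qorion is earned (Rule 1).
With Mirmir and Qorion, Yulrho is earned (Rule 10).
With Yulrho, Jordor, and Mirmir, Raxrun is earned (Rule 11).
Raxrun: reached.
Galelm: reached.
Yulrho: reached.
Jordor: reached.
Ionash would need Eldhex and Galelm (Rule 2), but Eldhex is never earned.
No rule produces Eldhex, and it is not given.
Reached: Raxrun, Galelm, Yulrho, and Jordor — 4 of the 6.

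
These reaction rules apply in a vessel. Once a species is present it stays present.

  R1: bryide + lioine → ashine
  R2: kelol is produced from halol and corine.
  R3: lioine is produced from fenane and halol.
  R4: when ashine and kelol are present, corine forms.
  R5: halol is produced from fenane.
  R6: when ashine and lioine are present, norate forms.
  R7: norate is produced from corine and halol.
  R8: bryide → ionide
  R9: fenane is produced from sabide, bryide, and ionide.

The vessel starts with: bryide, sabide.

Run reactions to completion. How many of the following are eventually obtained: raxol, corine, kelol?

No rule produces raxol, and it is not given.
corine would need ashine and kelol (R4), but kelol never forms.
kelol would need halol and corine (R2), but corine never forms.
None of the 3 are reached.

0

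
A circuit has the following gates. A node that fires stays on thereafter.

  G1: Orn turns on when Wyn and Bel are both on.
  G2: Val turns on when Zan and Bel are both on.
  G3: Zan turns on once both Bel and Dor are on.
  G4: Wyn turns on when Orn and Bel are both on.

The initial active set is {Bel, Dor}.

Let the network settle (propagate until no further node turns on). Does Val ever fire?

G3: Bel and Dor on → Zan on.
Zan and Bel are on, so Val turns on (G2).

Yes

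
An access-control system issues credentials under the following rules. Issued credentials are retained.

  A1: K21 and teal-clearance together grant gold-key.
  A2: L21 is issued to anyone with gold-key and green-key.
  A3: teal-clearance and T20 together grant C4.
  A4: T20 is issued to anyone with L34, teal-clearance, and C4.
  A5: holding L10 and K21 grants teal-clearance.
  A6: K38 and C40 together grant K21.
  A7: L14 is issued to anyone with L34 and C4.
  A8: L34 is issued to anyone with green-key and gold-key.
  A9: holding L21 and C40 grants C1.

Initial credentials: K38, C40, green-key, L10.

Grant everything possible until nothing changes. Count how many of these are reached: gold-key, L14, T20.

Holding K38 and C40 grants K21 (A6).
Holding L10 and K21 grants teal-clearance (A5).
Holding K21 and teal-clearance grants gold-key (A1).
gold-key: reached.
L14 would need L34 and C4 (A7), but C4 is never granted.
T20 would need L34, teal-clearance, and C4 (A4), but C4 is never granted.
Reached: gold-key — 1 of the 3.

1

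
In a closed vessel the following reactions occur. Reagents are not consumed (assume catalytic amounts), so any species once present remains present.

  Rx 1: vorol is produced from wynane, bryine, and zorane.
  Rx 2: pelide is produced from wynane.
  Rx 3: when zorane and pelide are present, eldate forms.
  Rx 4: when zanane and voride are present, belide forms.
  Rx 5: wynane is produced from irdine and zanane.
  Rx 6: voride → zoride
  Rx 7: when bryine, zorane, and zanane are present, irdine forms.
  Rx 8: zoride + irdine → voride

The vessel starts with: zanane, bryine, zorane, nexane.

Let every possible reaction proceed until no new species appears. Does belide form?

No

belide would need zanane and voride (Rx 4), but voride never forms.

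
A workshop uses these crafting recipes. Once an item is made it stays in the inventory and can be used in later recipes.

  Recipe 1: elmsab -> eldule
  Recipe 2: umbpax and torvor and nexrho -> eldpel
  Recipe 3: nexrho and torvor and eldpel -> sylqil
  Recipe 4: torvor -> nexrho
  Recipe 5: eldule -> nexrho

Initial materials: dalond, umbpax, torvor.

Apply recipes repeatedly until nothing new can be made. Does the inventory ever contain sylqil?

Yes

Using Recipe 4, torvor makes nexrho.
umbpax and torvor and nexrho -> eldpel (Recipe 2).
Using Recipe 3, nexrho, torvor, and eldpel make sylqil.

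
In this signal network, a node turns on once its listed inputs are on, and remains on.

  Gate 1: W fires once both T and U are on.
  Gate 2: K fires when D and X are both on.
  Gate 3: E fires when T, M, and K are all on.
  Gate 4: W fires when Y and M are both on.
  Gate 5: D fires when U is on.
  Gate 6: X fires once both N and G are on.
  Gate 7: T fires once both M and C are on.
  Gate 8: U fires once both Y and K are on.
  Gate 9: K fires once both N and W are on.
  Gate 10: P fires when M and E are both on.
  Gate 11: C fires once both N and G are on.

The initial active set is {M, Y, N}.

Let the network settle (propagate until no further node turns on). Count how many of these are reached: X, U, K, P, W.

Gate 4: Y and M on → W on.
Gate 9: N and W on → K on.
Gate 8: Y and K on → U on.
X would need N and G (Gate 6), but G never turns on.
U: reached.
K: reached.
P would need M and E (Gate 10), but E never turns on.
W: reached.
Reached: U, K, and W — 3 of the 5.

3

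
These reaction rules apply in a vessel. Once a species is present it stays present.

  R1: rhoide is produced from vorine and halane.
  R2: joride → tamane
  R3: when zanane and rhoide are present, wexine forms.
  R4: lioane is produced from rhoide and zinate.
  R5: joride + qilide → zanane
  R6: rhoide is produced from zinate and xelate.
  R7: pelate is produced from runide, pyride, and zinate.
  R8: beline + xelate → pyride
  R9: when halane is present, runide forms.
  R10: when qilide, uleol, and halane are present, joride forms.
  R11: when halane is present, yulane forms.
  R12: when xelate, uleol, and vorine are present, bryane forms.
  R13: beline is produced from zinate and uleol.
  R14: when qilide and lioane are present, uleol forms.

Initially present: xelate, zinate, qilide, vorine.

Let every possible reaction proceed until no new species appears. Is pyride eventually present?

zinate and xelate present → rhoide forms (R6).
rhoide and zinate present → lioane forms (R4).
qilide and lioane present → uleol forms (R14).
zinate and uleol present → beline forms (R13).
beline and xelate present → pyride forms (R8).

Yes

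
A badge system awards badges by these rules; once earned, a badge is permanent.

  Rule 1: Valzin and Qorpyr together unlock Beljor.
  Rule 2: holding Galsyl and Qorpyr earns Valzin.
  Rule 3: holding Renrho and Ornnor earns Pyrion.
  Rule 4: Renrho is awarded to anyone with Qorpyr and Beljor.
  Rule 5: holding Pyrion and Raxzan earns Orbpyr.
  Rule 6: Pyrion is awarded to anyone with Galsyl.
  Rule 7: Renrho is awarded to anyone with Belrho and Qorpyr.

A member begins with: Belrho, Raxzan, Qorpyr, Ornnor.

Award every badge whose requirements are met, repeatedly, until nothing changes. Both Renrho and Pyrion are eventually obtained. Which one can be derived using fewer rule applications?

Renrho: With Belrho and Qorpyr, Renrho is earned (Rule 7). [1 rule application]
Pyrion: With Belrho and Qorpyr, Renrho is earned (Rule 7). With Renrho and Ornnor, Pyrion is earned (Rule 3). [2 rule applications]
Renrho needs fewer.

Renrho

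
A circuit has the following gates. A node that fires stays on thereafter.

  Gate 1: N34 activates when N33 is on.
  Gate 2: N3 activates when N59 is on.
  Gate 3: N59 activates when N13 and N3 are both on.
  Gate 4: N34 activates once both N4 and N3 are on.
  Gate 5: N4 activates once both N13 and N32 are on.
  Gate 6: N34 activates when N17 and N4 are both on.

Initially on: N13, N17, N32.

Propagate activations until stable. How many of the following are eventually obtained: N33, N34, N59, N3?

1

Gate 5: N13 and N32 on → N4 on.
N17 and N4 are on, so N34 activates (Gate 6).
No rule produces N33, and it is not given.
N34: reached.
N59 would need N13 and N3 (Gate 3), but N3 never turns on.
N3 would need N59 (Gate 2), but N59 never turns on.
Reached: N34 — 1 of the 4.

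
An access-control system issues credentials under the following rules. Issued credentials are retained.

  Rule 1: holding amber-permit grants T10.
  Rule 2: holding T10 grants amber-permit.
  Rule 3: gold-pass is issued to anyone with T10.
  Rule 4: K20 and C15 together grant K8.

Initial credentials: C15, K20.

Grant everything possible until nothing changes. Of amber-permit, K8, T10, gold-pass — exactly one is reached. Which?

K8

Holding K20 and C15 grants K8 (Rule 4).
gold-pass would need T10 (Rule 3), but T10 is never granted. amber-permit would need T10 (Rule 2), but T10 is never granted. T10 would need amber-permit (Rule 1), but amber-permit is never granted.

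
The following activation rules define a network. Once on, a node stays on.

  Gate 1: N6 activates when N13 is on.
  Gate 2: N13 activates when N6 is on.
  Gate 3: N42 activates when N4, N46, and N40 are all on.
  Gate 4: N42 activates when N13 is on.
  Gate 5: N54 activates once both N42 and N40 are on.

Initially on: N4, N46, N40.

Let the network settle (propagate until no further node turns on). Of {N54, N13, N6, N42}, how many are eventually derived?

N4, N46, and N40 are on, so N42 activates (Gate 3).
N42 and N40 are on, so N54 activates (Gate 5).
N54: reached.
N13 would need N6 (Gate 2), but N6 never turns on.
N6 would need N13 (Gate 1), but N13 never turns on.
N42: reached.
Reached: N54 and N42 — 2 of the 4.

2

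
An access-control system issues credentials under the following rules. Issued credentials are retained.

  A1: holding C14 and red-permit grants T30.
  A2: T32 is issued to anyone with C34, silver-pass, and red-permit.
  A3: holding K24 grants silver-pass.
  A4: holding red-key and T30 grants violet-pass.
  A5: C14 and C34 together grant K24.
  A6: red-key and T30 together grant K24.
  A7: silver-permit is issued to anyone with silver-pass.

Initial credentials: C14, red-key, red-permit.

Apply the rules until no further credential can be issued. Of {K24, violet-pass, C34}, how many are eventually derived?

Holding C14 and red-permit grants T30 (A1).
Holding red-key and T30 grants violet-pass (A4).
Holding red-key and T30 grants K24 (A6).
K24: reached.
violet-pass: reached.
No rule produces C34, and it is not given.
Reached: K24 and violet-pass — 2 of the 3.

2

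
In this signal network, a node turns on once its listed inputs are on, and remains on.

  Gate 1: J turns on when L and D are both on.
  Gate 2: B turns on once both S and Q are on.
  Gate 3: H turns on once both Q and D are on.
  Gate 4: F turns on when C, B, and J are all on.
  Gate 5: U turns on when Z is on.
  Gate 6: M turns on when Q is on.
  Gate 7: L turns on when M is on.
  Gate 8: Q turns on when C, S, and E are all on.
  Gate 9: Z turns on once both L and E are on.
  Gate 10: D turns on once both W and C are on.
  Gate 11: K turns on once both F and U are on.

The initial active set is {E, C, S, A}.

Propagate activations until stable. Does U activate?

Yes

Gate 8: C, S, and E on → Q on.
Q is on, so M turns on (Gate 6).
M is on, so L turns on (Gate 7).
Gate 9: L and E on → Z on.
Z is on, so U turns on (Gate 5).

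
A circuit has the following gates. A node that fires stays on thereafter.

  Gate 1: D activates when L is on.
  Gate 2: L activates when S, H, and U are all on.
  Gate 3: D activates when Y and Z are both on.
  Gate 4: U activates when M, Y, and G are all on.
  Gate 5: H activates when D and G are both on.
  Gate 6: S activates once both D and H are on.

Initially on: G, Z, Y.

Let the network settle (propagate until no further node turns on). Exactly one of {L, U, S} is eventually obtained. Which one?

Gate 3: Y and Z on → D on.
D and G are on, so H activates (Gate 5).
D and H are on, so S activates (Gate 6).
U would need M, Y, and G (Gate 4), but M never turns on. L would need S, H, and U (Gate 2), but U never turns on.

S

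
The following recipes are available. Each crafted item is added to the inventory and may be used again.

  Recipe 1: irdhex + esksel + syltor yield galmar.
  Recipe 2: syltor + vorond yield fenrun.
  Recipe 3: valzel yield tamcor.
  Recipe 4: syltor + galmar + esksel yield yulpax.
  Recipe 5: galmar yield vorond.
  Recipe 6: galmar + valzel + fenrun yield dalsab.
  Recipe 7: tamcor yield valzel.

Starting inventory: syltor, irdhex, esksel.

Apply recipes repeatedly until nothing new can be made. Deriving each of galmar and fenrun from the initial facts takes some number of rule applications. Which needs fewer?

galmar

galmar: Using Recipe 1, irdhex, esksel, and syltor make galmar. [1 rule application]
fenrun: Using Recipe 1, irdhex, esksel, and syltor make galmar. galmar → vorond (Recipe 5). Using Recipe 2, syltor and vorond make fenrun. [3 rule applications]
galmar needs fewer.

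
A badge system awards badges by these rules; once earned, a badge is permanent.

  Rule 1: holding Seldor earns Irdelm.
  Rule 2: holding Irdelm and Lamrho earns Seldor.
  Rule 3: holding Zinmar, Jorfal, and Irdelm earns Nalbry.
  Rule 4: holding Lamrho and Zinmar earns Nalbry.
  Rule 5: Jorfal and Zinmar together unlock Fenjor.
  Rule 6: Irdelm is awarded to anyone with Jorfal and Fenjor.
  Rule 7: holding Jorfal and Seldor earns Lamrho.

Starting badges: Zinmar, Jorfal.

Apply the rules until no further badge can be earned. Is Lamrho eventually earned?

No

Lamrho would need Jorfal and Seldor (Rule 7), but Seldor is never earned.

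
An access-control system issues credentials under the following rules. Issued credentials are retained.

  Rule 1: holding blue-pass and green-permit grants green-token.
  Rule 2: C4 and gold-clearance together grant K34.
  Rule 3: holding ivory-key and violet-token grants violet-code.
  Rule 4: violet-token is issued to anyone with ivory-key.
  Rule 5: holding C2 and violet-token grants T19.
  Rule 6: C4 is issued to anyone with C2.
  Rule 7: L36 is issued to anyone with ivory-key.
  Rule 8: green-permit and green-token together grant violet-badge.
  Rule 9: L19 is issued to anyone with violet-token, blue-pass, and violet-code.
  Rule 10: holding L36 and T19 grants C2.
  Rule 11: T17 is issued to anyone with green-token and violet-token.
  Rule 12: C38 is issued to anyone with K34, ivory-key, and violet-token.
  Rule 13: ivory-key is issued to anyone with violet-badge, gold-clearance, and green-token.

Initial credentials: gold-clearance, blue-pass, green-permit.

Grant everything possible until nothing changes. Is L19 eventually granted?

Yes

Holding blue-pass and green-permit grants green-token (Rule 1).
Holding green-permit and green-token grants violet-badge (Rule 8).
Holding violet-badge, gold-clearance, and green-token grants ivory-key (Rule 13).
Holding ivory-key grants violet-token (Rule 4).
Holding ivory-key and violet-token grants violet-code (Rule 3).
Holding violet-token, blue-pass, and violet-code grants L19 (Rule 9).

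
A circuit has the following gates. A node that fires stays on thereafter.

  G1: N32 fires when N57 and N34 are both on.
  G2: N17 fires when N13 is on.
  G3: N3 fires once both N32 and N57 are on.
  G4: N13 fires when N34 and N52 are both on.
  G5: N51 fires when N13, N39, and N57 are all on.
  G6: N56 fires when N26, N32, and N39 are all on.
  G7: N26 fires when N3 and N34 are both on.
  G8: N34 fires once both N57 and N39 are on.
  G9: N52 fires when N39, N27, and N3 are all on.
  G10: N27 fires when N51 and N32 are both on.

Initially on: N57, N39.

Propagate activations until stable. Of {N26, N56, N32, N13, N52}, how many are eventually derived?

3

N57 and N39 are on, so N34 fires (G8).
G1: N57 and N34 on → N32 on.
G3: N32 and N57 on → N3 on.
G7: N3 and N34 on → N26 on.
N26, N32, and N39 are on, so N56 fires (G6).
N26: reached.
N56: reached.
N32: reached.
N13 would need N34 and N52 (G4), but N52 never turns on.
N52 would need N39, N27, and N3 (G9), but N27 never turns on.
Reached: N26, N56, and N32 — 3 of the 5.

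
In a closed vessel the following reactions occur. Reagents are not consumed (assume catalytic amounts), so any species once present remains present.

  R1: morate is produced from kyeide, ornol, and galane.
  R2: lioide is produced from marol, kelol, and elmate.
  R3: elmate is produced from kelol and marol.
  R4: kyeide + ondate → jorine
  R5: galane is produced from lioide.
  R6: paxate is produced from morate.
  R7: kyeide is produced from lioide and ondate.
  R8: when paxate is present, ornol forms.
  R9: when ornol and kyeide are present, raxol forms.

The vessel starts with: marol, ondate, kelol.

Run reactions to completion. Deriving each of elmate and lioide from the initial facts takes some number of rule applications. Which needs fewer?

elmate: kelol and marol present → elmate forms (R3). [1 rule application]
lioide: kelol and marol present → elmate forms (R3). marol, kelol, and elmate present → lioide forms (R2). [2 rule applications]
elmate needs fewer.

elmate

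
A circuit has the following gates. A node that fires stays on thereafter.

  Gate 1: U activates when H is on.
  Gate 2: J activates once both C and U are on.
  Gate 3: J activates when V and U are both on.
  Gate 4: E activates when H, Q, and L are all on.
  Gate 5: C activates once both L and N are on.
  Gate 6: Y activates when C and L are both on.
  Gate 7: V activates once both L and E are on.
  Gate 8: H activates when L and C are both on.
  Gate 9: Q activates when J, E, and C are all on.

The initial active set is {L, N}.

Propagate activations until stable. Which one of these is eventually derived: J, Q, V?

Gate 5: L and N on → C on.
Gate 8: L and C on → H on.
Gate 1: H on → U on.
Gate 2: C and U on → J on.
V would need L and E (Gate 7), but E never turns on. Q would need J, E, and C (Gate 9), but E never turns on.

J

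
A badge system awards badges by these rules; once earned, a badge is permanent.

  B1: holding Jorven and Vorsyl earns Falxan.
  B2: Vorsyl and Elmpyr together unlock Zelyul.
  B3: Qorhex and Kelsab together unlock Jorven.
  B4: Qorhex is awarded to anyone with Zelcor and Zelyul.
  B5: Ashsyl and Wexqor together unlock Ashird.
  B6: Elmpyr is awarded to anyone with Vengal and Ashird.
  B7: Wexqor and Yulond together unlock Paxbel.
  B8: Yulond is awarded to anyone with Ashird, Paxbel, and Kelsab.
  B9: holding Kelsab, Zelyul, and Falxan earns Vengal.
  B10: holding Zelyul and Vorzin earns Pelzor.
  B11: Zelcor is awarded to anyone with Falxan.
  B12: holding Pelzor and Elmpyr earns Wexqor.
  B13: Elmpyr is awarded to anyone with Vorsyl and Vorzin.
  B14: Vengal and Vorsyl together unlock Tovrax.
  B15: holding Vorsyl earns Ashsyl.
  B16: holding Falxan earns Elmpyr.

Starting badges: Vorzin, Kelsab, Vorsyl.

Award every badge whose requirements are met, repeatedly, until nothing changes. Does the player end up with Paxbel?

Paxbel would need Wexqor and Yulond (B7), but Yulond is never earned.

No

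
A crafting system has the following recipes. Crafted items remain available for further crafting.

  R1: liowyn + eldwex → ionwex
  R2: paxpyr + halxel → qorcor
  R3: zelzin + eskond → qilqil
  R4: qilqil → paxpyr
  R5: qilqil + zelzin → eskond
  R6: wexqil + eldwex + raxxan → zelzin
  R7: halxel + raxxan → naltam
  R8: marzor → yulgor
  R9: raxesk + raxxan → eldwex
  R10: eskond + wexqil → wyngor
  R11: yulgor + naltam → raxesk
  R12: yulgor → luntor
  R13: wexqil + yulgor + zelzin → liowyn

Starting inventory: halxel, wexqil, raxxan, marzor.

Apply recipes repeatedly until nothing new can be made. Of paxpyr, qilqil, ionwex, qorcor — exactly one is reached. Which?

Using R7, halxel and raxxan make naltam.
marzor → yulgor (R8).
Using R11, yulgor and naltam make raxesk.
Using R9, raxesk and raxxan make eldwex.
wexqil + eldwex + raxxan → zelzin (R6).
Using R13, wexqil, yulgor, and zelzin make liowyn.
Using R1, liowyn and eldwex make ionwex.
paxpyr would need qilqil (R4), but qilqil is never obtained. qilqil would need zelzin and eskond (R3), but eskond is never obtained. qorcor would need paxpyr and halxel (R2), but paxpyr is never obtained.

ionwex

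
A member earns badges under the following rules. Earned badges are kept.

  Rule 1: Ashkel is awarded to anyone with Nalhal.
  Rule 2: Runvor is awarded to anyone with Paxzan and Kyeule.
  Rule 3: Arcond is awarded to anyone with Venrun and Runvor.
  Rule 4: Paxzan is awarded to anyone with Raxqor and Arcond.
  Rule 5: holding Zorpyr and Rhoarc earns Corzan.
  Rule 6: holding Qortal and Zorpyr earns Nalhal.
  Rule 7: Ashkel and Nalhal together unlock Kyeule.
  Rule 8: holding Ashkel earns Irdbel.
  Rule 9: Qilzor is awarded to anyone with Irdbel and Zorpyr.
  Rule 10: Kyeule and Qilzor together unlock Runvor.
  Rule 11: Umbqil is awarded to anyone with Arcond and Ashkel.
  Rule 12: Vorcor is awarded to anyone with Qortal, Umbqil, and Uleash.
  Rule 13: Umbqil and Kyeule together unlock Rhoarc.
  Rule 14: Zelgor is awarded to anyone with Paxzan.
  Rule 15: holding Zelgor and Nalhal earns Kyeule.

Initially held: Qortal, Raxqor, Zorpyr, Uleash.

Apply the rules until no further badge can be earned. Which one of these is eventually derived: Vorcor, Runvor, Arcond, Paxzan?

Runvor

With Qortal and Zorpyr, Nalhal is earned (Rule 6).
With Nalhal, Ashkel is earned (Rule 1).
With Ashkel and Nalhal, Kyeule is earned (Rule 7).
With Ashkel, Irdbel is earned (Rule 8).
With Irdbel and Zorpyr, Qilzor is earned (Rule 9).
With Kyeule and Qilzor, Runvor is earned (Rule 10).
Paxzan would need Raxqor and Arcond (Rule 4), but Arcond is never earned. Arcond would need Venrun and Runvor (Rule 3), but Venrun is never earned. Vorcor would need Qortal, Umbqil, and Uleash (Rule 12), but Umbqil is never earned.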